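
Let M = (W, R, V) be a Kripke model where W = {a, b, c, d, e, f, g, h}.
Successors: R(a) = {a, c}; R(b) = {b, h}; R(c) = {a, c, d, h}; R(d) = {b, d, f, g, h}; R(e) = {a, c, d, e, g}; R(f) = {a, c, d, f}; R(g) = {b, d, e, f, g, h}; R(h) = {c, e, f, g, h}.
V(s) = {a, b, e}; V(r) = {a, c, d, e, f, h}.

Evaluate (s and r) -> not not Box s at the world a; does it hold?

No

At a: s and r is true, not not Box s is false, so (s and r) -> not not Box s is false.
  At a: not Box s is true, so not not Box s is false.
    At a: Box s is false, so not Box s is true.
      At a: Box s requires s at every successor {a, c}.
        s fails at c, so Box s is false at a.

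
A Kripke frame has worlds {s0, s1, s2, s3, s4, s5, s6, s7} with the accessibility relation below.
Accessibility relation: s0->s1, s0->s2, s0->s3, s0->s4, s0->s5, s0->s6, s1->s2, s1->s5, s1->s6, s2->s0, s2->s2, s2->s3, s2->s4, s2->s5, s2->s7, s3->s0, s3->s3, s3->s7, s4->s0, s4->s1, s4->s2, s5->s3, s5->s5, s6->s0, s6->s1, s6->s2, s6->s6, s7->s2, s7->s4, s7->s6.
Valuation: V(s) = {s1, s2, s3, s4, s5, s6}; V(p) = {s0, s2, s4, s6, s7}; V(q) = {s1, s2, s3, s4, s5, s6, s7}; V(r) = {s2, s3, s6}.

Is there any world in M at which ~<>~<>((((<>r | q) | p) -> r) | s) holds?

Let φ = ~<>~<>((((<>r | q) | p) -> r) | s). Evaluate φ at each world:
  s0 (successors {s1, s2, s3, s4, s5, s6}): φ is true.
  s1 (successors {s2, s5, s6}): φ is true.
  s2 (successors {s0, s2, s3, s4, s5, s7}): φ is true.
  s3 (successors {s0, s3, s7}): φ is true.
  s4 (successors {s0, s1, s2}): φ is true.
  s5 (successors {s3, s5}): φ is true.
  s6 (successors {s0, s1, s2, s6}): φ is true.
  s7 (successors {s2, s4, s6}): φ is true.
Detail at s0 (witness):
  At s0: <>~<>((((<>r | q) | p) -> r) | s) is false, so ~<>~<>((((<>r | q) | p) -> r) | s) is true.
    At s0: <>~<>((((<>r | q) | p) -> r) | s) requires ~<>((((<>r | q) | p) -> r) | s) at some successor in {s1, s2, s3, s4, s5, s6}.
      At s1: ~<>((((<>r | q) | p) -> r) | s) is false.
      At s2: ~<>((((<>r | q) | p) -> r) | s) is false.
      At s3: ~<>((((<>r | q) | p) -> r) | s) is false.
      At s4: ~<>((((<>r | q) | p) -> r) | s) is false.
      At s5: ~<>((((<>r | q) | p) -> r) | s) is false.
      At s6: ~<>((((<>r | q) | p) -> r) | s) is false.
    So <>~<>((((<>r | q) | p) -> r) | s) is false at s0.

Yes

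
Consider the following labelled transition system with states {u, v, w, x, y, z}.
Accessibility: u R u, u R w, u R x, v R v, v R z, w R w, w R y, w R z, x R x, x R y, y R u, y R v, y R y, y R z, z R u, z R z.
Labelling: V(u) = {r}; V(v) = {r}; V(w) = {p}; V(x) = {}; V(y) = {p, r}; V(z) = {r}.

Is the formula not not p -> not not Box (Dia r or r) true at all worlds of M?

Let φ = not not p -> not not Box (Dia r or r). Evaluate φ at each world:
  u (successors {u, w, x}): φ is true.
  v (successors {v, z}): φ is true.
  w (successors {w, y, z}): φ is true.
  x (successors {x, y}): φ is true.
  y (successors {u, v, y, z}): φ is true.
  z (successors {u, z}): φ is true.
For instance, at x:
  At x: not not p is false, not not Box (Dia r or r) is true, so not not p -> not not Box (Dia r or r) is true.
    At x: not Box (Dia r or r) is false, so not not Box (Dia r or r) is true.
      At x: Box (Dia r or r) is true, so not Box (Dia r or r) is false.

Yes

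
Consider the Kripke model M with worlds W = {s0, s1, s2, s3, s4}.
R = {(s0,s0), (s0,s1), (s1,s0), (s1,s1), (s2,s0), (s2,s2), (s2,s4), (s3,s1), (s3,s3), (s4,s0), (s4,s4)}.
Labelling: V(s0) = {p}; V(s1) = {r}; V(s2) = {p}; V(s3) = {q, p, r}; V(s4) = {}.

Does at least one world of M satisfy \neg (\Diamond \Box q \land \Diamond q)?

Yes

Let φ = \neg (\Diamond \Box q \land \Diamond q). Evaluate φ at each world:
  s0 (successors {s0, s1}): φ is true.
  s1 (successors {s0, s1}): φ is true.
  s2 (successors {s0, s2, s4}): φ is true.
  s3 (successors {s1, s3}): φ is true.
  s4 (successors {s0, s4}): φ is true.
Detail at s0 (witness):
  At s0: \Diamond \Box q \land \Diamond q is false, so \neg (\Diamond \Box q \land \Diamond q) is true.
    At s0: \Diamond \Box q is false, \Diamond q is false, so \Diamond \Box q \land \Diamond q is false.
      At s0: \Diamond \Box q requires \Box q at some successor in {s0, s1}.
        At s0: \Box q is false.
        At s1: \Box q is false.
      So \Diamond \Box q is false at s0.
      At s0: \Diamond q requires q at some successor in {s0, s1}.
        At s0: q is false.
        At s1: q is false.
      So \Diamond q is false at s0.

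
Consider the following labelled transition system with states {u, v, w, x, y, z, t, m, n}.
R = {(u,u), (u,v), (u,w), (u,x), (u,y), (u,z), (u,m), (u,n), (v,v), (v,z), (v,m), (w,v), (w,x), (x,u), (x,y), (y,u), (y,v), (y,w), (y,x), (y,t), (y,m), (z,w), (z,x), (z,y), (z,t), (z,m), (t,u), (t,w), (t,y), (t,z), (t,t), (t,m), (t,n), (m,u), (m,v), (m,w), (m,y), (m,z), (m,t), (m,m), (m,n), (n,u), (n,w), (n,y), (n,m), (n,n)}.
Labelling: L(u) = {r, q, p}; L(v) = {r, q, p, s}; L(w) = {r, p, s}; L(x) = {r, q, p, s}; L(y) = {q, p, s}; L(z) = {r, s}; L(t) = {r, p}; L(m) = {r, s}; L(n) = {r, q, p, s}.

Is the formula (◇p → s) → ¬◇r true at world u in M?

At u: ◇p → s is false, ¬◇r is false, so (◇p → s) → ¬◇r is true.
  At u: ◇p is true, s is false, so ◇p → s is false.
    At u: ◇p requires p at some successor in {u, v, w, x, y, z, m, n}.
      p holds at u, so ◇p is true at u.
  At u: ◇r is true, so ¬◇r is false.
    At u: ◇r requires r at some successor in {u, v, w, x, y, z, m, n}.
      r holds at u, so ◇r is true at u.

Yes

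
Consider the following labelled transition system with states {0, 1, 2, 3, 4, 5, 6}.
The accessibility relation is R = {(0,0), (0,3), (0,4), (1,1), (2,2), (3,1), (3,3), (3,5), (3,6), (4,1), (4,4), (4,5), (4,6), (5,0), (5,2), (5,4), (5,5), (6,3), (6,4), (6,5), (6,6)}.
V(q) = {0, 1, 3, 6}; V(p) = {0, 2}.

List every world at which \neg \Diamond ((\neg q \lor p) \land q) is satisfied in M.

1, 2, 3, 4, 6

Let φ = \neg \Diamond ((\neg q \lor p) \land q). Evaluate φ at each world:
  0 (successors {0, 3, 4}): φ is false.
  1 (successors {1}): φ is true.
  2 (successors {2}): φ is true.
  3 (successors {1, 3, 5, 6}): φ is true.
  4 (successors {1, 4, 5, 6}): φ is true.
  5 (successors {0, 2, 4, 5}): φ is false.
  6 (successors {3, 4, 5, 6}): φ is true.
For instance, at 4:
  At 4: \Diamond ((\neg q \lor p) \land q) is false, so \neg \Diamond ((\neg q \lor p) \land q) is true.
    At 4: \Diamond ((\neg q \lor p) \land q) requires (\neg q \lor p) \land q at some successor in {1, 4, 5, 6}.
      At 1: (\neg q \lor p) \land q is false.
      At 4: (\neg q \lor p) \land q is false.
      At 5: (\neg q \lor p) \land q is false.
      At 6: (\neg q \lor p) \land q is false.
    So \Diamond ((\neg q \lor p) \land q) is false at 4.
Satisfying worlds: {1, 2, 3, 4, 6}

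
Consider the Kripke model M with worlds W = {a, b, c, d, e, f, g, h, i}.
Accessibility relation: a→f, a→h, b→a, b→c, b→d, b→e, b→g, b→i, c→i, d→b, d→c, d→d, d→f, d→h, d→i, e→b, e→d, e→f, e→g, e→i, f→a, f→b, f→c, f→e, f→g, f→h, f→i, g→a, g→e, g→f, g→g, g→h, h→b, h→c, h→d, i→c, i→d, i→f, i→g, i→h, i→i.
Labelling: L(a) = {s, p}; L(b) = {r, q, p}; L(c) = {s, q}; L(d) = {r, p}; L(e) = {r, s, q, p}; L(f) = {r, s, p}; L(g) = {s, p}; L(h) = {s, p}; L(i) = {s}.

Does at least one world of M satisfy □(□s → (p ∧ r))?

Yes

Let φ = □(□s → (p ∧ r)). Evaluate φ at each world:
  a (successors {f, h}): φ is true.
  b (successors {a, c, d, e, g, i}): φ is false.
  c (successors {i}): φ is true.
  d (successors {b, c, d, f, h, i}): φ is false.
  e (successors {b, d, f, g, i}): φ is false.
  f (successors {a, b, c, e, g, h, i}): φ is false.
  g (successors {a, e, f, g, h}): φ is false.
  h (successors {b, c, d}): φ is false.
  i (successors {c, d, f, g, h, i}): φ is false.
Detail at a (witness):
  At a: □(□s → (p ∧ r)) requires □s → (p ∧ r) at every successor {f, h}.
      At f: □s is false, p ∧ r is true, so □s → (p ∧ r) is true.
      At h: □s is false, p ∧ r is false, so □s → (p ∧ r) is true.
  So □(□s → (p ∧ r)) is true at a.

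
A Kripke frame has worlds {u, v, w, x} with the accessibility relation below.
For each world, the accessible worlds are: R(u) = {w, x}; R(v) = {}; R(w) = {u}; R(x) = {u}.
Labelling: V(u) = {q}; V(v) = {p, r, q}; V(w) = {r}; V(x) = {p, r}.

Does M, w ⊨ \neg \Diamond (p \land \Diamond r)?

Yes

At w: \Diamond (p \land \Diamond r) is false, so \neg \Diamond (p \land \Diamond r) is true.
  At w: \Diamond (p \land \Diamond r) requires p \land \Diamond r at some successor in {u}.
    At u: p \land \Diamond r is false.
  So \Diamond (p \land \Diamond r) is false at w.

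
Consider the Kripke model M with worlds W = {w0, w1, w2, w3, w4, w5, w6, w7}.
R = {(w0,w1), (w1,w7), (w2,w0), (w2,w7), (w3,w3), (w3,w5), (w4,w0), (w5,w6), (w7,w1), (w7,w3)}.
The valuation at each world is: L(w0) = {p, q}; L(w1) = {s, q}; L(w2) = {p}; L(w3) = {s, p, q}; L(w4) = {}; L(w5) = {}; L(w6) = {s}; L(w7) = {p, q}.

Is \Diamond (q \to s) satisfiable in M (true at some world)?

Let φ = \Diamond (q \to s). Evaluate φ at each world:
  w0 (successors {w1}): φ is true.
  w1 (successors {w7}): φ is false.
  w2 (successors {w0, w7}): φ is false.
  w3 (successors {w3, w5}): φ is true.
  w4 (successors {w0}): φ is false.
  w5 (successors {w6}): φ is true.
  w6 (successors ∅): φ is false.
  w7 (successors {w1, w3}): φ is true.
Detail at w0 (witness):
  At w0: \Diamond (q \to s) requires q \to s at some successor in {w1}.
    q \to s holds at w1, so \Diamond (q \to s) is true at w0.

Yes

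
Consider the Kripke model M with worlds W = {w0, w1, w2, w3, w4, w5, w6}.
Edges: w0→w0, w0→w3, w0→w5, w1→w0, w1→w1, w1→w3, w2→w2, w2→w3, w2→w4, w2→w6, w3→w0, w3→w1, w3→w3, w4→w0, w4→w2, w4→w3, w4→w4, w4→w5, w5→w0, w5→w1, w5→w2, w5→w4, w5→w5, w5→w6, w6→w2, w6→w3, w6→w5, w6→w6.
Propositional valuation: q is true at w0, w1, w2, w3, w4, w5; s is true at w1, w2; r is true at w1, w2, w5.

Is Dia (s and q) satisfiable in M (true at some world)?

Yes

Let φ = Dia (s and q). Evaluate φ at each world:
  w0 (successors {w0, w3, w5}): φ is false.
  w1 (successors {w0, w1, w3}): φ is true.
  w2 (successors {w2, w3, w4, w6}): φ is true.
  w3 (successors {w0, w1, w3}): φ is true.
  w4 (successors {w0, w2, w3, w4, w5}): φ is true.
  w5 (successors {w0, w1, w2, w4, w5, w6}): φ is true.
  w6 (successors {w2, w3, w5, w6}): φ is true.
Detail at w1 (witness):
  At w1: Dia (s and q) requires s and q at some successor in {w0, w1, w3}.
    s and q holds at w1, so Dia (s and q) is true at w1.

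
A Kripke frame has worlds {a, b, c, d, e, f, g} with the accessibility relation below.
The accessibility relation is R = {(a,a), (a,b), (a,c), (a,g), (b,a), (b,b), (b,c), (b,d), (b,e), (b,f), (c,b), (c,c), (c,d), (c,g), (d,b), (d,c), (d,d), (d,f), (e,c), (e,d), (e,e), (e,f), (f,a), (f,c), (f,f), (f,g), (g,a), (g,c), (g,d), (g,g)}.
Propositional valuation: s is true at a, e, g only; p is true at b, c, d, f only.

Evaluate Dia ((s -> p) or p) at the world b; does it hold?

Yes

At b: Dia ((s -> p) or p) requires (s -> p) or p at some successor in {a, b, c, d, e, f}.
  (s -> p) or p holds at b, so Dia ((s -> p) or p) is true at b.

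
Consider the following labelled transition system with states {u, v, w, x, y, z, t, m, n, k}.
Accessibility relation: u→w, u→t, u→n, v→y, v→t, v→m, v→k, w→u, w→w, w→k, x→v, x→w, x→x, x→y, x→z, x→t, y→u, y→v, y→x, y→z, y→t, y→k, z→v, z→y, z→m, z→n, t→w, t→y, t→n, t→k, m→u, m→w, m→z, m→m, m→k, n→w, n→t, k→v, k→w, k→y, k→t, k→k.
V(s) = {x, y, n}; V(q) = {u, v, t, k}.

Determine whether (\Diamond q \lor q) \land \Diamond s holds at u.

Yes

At u: \Diamond q \lor q is true, \Diamond s is true, so (\Diamond q \lor q) \land \Diamond s is true.
  At u: \Diamond q is true, q is true, so \Diamond q \lor q is true.
    At u: \Diamond q requires q at some successor in {w, t, n}.
      q holds at t, so \Diamond q is true at u.
  At u: \Diamond s requires s at some successor in {w, t, n}.
    s holds at n, so \Diamond s is true at u.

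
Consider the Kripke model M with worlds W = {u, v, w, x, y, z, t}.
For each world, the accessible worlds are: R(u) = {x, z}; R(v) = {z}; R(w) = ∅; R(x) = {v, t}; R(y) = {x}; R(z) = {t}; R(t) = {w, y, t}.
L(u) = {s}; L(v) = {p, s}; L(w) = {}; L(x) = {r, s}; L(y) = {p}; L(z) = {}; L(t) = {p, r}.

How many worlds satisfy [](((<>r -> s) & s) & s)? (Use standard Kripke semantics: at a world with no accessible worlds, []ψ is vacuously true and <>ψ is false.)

Let φ = [](((<>r -> s) & s) & s). Evaluate φ at each world:
  u (successors {x, z}): φ is false.
  v (successors {z}): φ is false.
  w (successors ∅): φ is true.
  x (successors {v, t}): φ is false.
  y (successors {x}): φ is true.
  z (successors {t}): φ is false.
  t (successors {w, y, t}): φ is false.
For instance, at v:
  At v: [](((<>r -> s) & s) & s) requires ((<>r -> s) & s) & s at every successor {z}.
    ((<>r -> s) & s) & s fails at z, so [](((<>r -> s) & s) & s) is false at v.
      At z: (<>r -> s) & s is false, s is false, so ((<>r -> s) & s) & s is false.
Satisfying worlds: {w, y}

2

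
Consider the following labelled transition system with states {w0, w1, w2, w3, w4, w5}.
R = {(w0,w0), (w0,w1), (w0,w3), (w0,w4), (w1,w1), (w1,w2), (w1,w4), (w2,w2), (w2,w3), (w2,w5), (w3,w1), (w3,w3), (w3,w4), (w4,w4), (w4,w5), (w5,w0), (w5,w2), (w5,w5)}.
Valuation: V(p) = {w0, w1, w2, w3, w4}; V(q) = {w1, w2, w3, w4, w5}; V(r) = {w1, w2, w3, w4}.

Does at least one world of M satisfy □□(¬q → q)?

Yes

Let φ = □□(¬q → q). Evaluate φ at each world:
  w0 (successors {w0, w1, w3, w4}): φ is false.
  w1 (successors {w1, w2, w4}): φ is true.
  w2 (successors {w2, w3, w5}): φ is false.
  w3 (successors {w1, w3, w4}): φ is true.
  w4 (successors {w4, w5}): φ is false.
  w5 (successors {w0, w2, w5}): φ is false.
Detail at w1 (witness):
  At w1: □□(¬q → q) requires □(¬q → q) at every successor {w1, w2, w4}.
      At w1: □(¬q → q) requires ¬q → q at every successor {w1, w2, w4}.
        At w1: ¬q → q is true.
        At w2: ¬q → q is true.
        At w4: ¬q → q is true.
      So □(¬q → q) is true at w1.
      At w2: □(¬q → q) requires ¬q → q at every successor {w2, w3, w5}.
        At w2: ¬q → q is true.
        At w3: ¬q → q is true.
        At w5: ¬q → q is true.
      So □(¬q → q) is true at w2.
      At w4: □(¬q → q) requires ¬q → q at every successor {w4, w5}.
        At w4: ¬q → q is true.
        At w5: ¬q → q is true.
      So □(¬q → q) is true at w4.
  So □□(¬q → q) is true at w1.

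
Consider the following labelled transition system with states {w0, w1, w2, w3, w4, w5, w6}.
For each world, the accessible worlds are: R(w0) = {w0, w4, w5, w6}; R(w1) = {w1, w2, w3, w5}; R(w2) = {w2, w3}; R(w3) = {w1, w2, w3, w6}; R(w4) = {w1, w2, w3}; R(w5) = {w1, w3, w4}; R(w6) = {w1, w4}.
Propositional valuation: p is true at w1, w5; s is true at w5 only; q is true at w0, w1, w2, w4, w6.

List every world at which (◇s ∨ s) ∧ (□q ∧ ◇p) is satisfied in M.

none

Let φ = (◇s ∨ s) ∧ (□q ∧ ◇p). Evaluate φ at each world:
  w0 (successors {w0, w4, w5, w6}): φ is false.
  w1 (successors {w1, w2, w3, w5}): φ is false.
  w2 (successors {w2, w3}): φ is false.
  w3 (successors {w1, w2, w3, w6}): φ is false.
  w4 (successors {w1, w2, w3}): φ is false.
  w5 (successors {w1, w3, w4}): φ is false.
  w6 (successors {w1, w4}): φ is false.
For instance, at w6:
  At w6: ◇s ∨ s is false, □q ∧ ◇p is true, so (◇s ∨ s) ∧ (□q ∧ ◇p) is false.
    At w6: ◇s is false, s is false, so ◇s ∨ s is false.
      At w6: ◇s requires s at some successor in {w1, w4}.
        At w1: s is false.
        At w4: s is false.
      So ◇s is false at w6.
    At w6: □q is true, ◇p is true, so □q ∧ ◇p is true.
      At w6: □q requires q at every successor {w1, w4}.
        At w1: q is true.
        At w4: q is true.
      So □q is true at w6.
      At w6: ◇p requires p at some successor in {w1, w4}.
        p holds at w1, so ◇p is true at w6.
Satisfying worlds: none.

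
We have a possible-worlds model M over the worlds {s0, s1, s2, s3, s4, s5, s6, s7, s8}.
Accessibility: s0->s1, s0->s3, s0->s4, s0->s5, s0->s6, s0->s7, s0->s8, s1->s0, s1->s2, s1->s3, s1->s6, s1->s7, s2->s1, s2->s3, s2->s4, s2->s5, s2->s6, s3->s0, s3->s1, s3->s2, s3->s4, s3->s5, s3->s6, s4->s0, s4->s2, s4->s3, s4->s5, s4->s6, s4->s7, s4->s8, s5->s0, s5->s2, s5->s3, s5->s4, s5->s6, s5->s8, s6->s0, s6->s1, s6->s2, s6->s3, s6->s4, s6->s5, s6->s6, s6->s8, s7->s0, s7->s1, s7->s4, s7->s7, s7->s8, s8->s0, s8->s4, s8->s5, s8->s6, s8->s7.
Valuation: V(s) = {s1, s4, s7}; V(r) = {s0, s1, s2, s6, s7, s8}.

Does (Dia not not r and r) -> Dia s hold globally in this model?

Yes

Recall that Dia ψ holds at a world iff ψ holds at some accessible world.
Let φ = (Dia not not r and r) -> Dia s. Evaluate φ at each world:
  s0 (successors {s1, s3, s4, s5, s6, s7, s8}): φ is true.
  s1 (successors {s0, s2, s3, s6, s7}): φ is true.
  s2 (successors {s1, s3, s4, s5, s6}): φ is true.
  s3 (successors {s0, s1, s2, s4, s5, s6}): φ is true.
  s4 (successors {s0, s2, s3, s5, s6, s7, s8}): φ is true.
  s5 (successors {s0, s2, s3, s4, s6, s8}): φ is true.
  s6 (successors {s0, s1, s2, s3, s4, s5, s6, s8}): φ is true.
  s7 (successors {s0, s1, s4, s7, s8}): φ is true.
  s8 (successors {s0, s4, s5, s6, s7}): φ is true.
For instance, at s1:
  At s1: Dia not not r and r is true, Dia s is true, so (Dia not not r and r) -> Dia s is true.
    At s1: Dia not not r is true, r is true, so Dia not not r and r is true.
      At s1: Dia not not r requires not not r at some successor in {s0, s2, s3, s6, s7}.
        not not r holds at s0, so Dia not not r is true at s1.
    At s1: Dia s requires s at some successor in {s0, s2, s3, s6, s7}.
      s holds at s7, so Dia s is true at s1.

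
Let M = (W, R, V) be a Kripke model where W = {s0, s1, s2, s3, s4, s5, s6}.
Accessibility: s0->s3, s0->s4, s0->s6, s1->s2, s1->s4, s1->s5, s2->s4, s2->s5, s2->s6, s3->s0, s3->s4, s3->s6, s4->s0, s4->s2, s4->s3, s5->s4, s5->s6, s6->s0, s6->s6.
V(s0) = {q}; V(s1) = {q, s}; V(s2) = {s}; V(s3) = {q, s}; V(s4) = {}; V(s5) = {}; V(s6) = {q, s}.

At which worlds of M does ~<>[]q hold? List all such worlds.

s1, s4

Recall that []ψ holds at a world iff ψ holds at every accessible world, and <>ψ holds iff ψ holds at some accessible world.
Let φ = ~<>[]q. Evaluate φ at each world:
  s0 (successors {s3, s4, s6}): φ is false.
  s1 (successors {s2, s4, s5}): φ is true.
  s2 (successors {s4, s5, s6}): φ is false.
  s3 (successors {s0, s4, s6}): φ is false.
  s4 (successors {s0, s2, s3}): φ is true.
  s5 (successors {s4, s6}): φ is false.
  s6 (successors {s0, s6}): φ is false.
For instance, at s4:
  At s4: <>[]q is false, so ~<>[]q is true.
    At s4: <>[]q requires []q at some successor in {s0, s2, s3}.
      At s0: []q is false.
      At s2: []q is false.
      At s3: []q is false.
    So <>[]q is false at s4.
Satisfying worlds: {s1, s4}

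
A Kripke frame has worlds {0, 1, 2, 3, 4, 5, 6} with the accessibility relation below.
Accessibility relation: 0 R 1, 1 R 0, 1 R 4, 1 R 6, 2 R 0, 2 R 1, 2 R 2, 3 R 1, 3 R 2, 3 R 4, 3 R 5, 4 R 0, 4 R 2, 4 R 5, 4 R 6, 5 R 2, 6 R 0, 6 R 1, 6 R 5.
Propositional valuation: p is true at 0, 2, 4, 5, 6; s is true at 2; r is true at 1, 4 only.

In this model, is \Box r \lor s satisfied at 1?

Recall that \Box ψ holds at a world iff ψ holds at every accessible world, and \Diamond ψ holds iff ψ holds at some accessible world.
At 1: \Box r is false, s is false, so \Box r \lor s is false.
  At 1: \Box r requires r at every successor {0, 4, 6}.
    r fails at 0, so \Box r is false at 1.

No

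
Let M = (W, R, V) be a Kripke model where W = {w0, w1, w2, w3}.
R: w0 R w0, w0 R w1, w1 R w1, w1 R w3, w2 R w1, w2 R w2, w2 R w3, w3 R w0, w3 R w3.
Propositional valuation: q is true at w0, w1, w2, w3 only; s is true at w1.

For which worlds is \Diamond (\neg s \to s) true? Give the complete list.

Let φ = \Diamond (\neg s \to s). Evaluate φ at each world:
  w0 (successors {w0, w1}): φ is true.
  w1 (successors {w1, w3}): φ is true.
  w2 (successors {w1, w2, w3}): φ is true.
  w3 (successors {w0, w3}): φ is false.
For instance, at w3:
  At w3: \Diamond (\neg s \to s) requires \neg s \to s at some successor in {w0, w3}.
    At w0: \neg s \to s is false.
    At w3: \neg s \to s is false.
  So \Diamond (\neg s \to s) is false at w3.
Satisfying worlds: {w0, w1, w2}

w0, w1, w2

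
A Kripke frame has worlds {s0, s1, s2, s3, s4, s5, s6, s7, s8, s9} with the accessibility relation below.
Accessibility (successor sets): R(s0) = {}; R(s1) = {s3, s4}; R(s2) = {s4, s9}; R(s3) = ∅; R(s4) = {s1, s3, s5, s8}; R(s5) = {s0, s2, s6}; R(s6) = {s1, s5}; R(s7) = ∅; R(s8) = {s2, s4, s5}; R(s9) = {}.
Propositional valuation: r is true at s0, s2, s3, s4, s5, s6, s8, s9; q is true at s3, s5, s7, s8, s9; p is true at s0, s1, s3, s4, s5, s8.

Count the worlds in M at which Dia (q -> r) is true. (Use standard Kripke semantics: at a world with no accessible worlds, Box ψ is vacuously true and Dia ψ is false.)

Let φ = Dia (q -> r). Evaluate φ at each world:
  s0 (successors ∅): φ is false.
  s1 (successors {s3, s4}): φ is true.
  s2 (successors {s4, s9}): φ is true.
  s3 (successors ∅): φ is false.
  s4 (successors {s1, s3, s5, s8}): φ is true.
  s5 (successors {s0, s2, s6}): φ is true.
  s6 (successors {s1, s5}): φ is true.
  s7 (successors ∅): φ is false.
  s8 (successors {s2, s4, s5}): φ is true.
  s9 (successors ∅): φ is false.
For instance, at s6:
  At s6: Dia (q -> r) requires q -> r at some successor in {s1, s5}.
    q -> r holds at s1, so Dia (q -> r) is true at s6.
Satisfying worlds: {s1, s2, s4, s5, s6, s8}

6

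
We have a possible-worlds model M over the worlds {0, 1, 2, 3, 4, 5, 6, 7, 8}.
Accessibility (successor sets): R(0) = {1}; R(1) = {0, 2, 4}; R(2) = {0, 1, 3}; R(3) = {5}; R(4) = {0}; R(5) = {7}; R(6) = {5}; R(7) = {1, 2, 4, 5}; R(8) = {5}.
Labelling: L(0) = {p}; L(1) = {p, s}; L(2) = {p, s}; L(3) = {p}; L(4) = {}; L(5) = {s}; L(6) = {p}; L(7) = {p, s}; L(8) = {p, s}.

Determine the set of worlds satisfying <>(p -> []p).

1, 2, 3, 4, 6, 7, 8

Let φ = <>(p -> []p). Evaluate φ at each world:
  0 (successors {1}): φ is false.
  1 (successors {0, 2, 4}): φ is true.
  2 (successors {0, 1, 3}): φ is true.
  3 (successors {5}): φ is true.
  4 (successors {0}): φ is true.
  5 (successors {7}): φ is false.
  6 (successors {5}): φ is true.
  7 (successors {1, 2, 4, 5}): φ is true.
  8 (successors {5}): φ is true.
For instance, at 0:
  At 0: <>(p -> []p) requires p -> []p at some successor in {1}.
    At 1: p -> []p is false.
  So <>(p -> []p) is false at 0.
Satisfying worlds: {1, 2, 3, 4, 6, 7, 8}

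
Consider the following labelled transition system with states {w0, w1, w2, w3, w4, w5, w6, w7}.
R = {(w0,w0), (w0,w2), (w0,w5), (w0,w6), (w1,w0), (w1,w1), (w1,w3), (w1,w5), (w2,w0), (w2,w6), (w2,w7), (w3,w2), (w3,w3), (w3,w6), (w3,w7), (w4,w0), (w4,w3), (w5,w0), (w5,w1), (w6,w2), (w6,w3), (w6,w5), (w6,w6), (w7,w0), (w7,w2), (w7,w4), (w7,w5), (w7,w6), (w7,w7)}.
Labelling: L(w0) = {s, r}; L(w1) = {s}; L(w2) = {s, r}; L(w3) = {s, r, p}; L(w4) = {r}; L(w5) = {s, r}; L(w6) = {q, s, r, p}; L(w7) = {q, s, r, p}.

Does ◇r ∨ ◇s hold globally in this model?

Yes

Let φ = ◇r ∨ ◇s. Evaluate φ at each world:
  w0 (successors {w0, w2, w5, w6}): φ is true.
  w1 (successors {w0, w1, w3, w5}): φ is true.
  w2 (successors {w0, w6, w7}): φ is true.
  w3 (successors {w2, w3, w6, w7}): φ is true.
  w4 (successors {w0, w3}): φ is true.
  w5 (successors {w0, w1}): φ is true.
  w6 (successors {w2, w3, w5, w6}): φ is true.
  w7 (successors {w0, w2, w4, w5, w6, w7}): φ is true.
For instance, at w2:
  At w2: ◇r is true, ◇s is true, so ◇r ∨ ◇s is true.
    At w2: ◇r requires r at some successor in {w0, w6, w7}.
      r holds at w0, so ◇r is true at w2.
    At w2: ◇s requires s at some successor in {w0, w6, w7}.
      s holds at w0, so ◇s is true at w2.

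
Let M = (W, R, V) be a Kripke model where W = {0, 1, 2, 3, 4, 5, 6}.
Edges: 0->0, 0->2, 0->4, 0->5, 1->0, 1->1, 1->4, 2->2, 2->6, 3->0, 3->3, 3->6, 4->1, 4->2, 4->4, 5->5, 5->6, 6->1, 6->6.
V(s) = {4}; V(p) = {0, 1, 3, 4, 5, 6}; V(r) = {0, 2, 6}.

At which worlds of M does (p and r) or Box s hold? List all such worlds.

Recall that Box ψ holds at a world iff ψ holds at every accessible world, and Dia ψ holds iff ψ holds at some accessible world.
Let φ = (p and r) or Box s. Evaluate φ at each world:
  0 (successors {0, 2, 4, 5}): φ is true.
  1 (successors {0, 1, 4}): φ is false.
  2 (successors {2, 6}): φ is false.
  3 (successors {0, 3, 6}): φ is false.
  4 (successors {1, 2, 4}): φ is false.
  5 (successors {5, 6}): φ is false.
  6 (successors {1, 6}): φ is true.
For instance, at 3:
  At 3: p and r is false, Box s is false, so (p and r) or Box s is false.
    At 3: Box s requires s at every successor {0, 3, 6}.
      s fails at 0, so Box s is false at 3.
Satisfying worlds: {0, 6}

0, 6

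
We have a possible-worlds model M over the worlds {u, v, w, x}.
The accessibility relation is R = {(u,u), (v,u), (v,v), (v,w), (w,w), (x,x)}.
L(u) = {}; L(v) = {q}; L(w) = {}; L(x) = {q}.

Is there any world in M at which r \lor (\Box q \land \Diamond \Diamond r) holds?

No

Recall that \Box ψ holds at a world iff ψ holds at every accessible world, and \Diamond ψ holds iff ψ holds at some accessible world.
Let φ = r \lor (\Box q \land \Diamond \Diamond r). Evaluate φ at each world:
  u (successors {u}): φ is false.
  v (successors {u, v, w}): φ is false.
  w (successors {w}): φ is false.
  x (successors {x}): φ is false.
For instance, at w:
  At w: r is false, \Box q \land \Diamond \Diamond r is false, so r \lor (\Box q \land \Diamond \Diamond r) is false.
    At w: \Box q is false, \Diamond \Diamond r is false, so \Box q \land \Diamond \Diamond r is false.
      At w: \Box q requires q at every successor {w}.
        q fails at w, so \Box q is false at w.
      At w: \Diamond \Diamond r requires \Diamond r at some successor in {w}.
        At w: \Diamond r is false.
      So \Diamond \Diamond r is false at w.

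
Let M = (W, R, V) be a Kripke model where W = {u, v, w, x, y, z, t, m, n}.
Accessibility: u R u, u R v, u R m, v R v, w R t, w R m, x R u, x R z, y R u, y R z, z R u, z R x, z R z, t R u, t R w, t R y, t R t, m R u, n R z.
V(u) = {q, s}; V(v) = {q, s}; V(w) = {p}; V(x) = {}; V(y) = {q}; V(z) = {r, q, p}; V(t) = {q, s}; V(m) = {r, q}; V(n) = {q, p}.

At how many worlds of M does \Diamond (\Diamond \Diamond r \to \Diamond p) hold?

8

Recall that \Diamond ψ holds at a world iff ψ holds at some accessible world.
Let φ = \Diamond (\Diamond \Diamond r \to \Diamond p). Evaluate φ at each world:
  u (successors {u, v, m}): φ is true.
  v (successors {v}): φ is true.
  w (successors {t, m}): φ is true.
  x (successors {u, z}): φ is true.
  y (successors {u, z}): φ is true.
  z (successors {u, x, z}): φ is true.
  t (successors {u, w, y, t}): φ is true.
  m (successors {u}): φ is false.
  n (successors {z}): φ is true.
For instance, at u:
  At u: \Diamond (\Diamond \Diamond r \to \Diamond p) requires \Diamond \Diamond r \to \Diamond p at some successor in {u, v, m}.
    \Diamond \Diamond r \to \Diamond p holds at v, so \Diamond (\Diamond \Diamond r \to \Diamond p) is true at u.
      At v: \Diamond \Diamond r is false, \Diamond p is false, so \Diamond \Diamond r \to \Diamond p is true.
Satisfying worlds: {u, v, w, x, y, z, t, n}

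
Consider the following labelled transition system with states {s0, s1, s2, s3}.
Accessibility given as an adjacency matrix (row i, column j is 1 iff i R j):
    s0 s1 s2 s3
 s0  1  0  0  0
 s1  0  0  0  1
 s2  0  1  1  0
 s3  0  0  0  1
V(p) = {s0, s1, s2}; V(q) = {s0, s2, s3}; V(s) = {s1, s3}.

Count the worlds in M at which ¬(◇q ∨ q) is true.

0

Recall that ◇ψ holds at a world iff ψ holds at some accessible world.
Let φ = ¬(◇q ∨ q). Evaluate φ at each world:
  s0 (successors {s0}): φ is false.
  s1 (successors {s3}): φ is false.
  s2 (successors {s1, s2}): φ is false.
  s3 (successors {s3}): φ is false.
For instance, at s2:
  At s2: ◇q ∨ q is true, so ¬(◇q ∨ q) is false.
    At s2: ◇q is true, q is true, so ◇q ∨ q is true.
      At s2: ◇q requires q at some successor in {s1, s2}.
        q holds at s2, so ◇q is true at s2.
Satisfying worlds: none.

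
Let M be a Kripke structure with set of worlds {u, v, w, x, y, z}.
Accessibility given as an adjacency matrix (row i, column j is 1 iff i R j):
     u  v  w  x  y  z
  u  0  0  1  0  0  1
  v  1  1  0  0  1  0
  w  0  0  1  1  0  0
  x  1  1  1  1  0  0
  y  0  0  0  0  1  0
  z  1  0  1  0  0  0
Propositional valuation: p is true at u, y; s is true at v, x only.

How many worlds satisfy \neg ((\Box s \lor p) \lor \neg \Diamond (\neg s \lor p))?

Recall that \Box ψ holds at a world iff ψ holds at every accessible world, and \Diamond ψ holds iff ψ holds at some accessible world.
Let φ = \neg ((\Box s \lor p) \lor \neg \Diamond (\neg s \lor p)). Evaluate φ at each world:
  u (successors {w, z}): φ is false.
  v (successors {u, v, y}): φ is true.
  w (successors {w, x}): φ is true.
  x (successors {u, v, w, x}): φ is true.
  y (successors {y}): φ is false.
  z (successors {u, w}): φ is true.
For instance, at z:
  At z: (\Box s \lor p) \lor \neg \Diamond (\neg s \lor p) is false, so \neg ((\Box s \lor p) \lor \neg \Diamond (\neg s \lor p)) is true.
    At z: \Box s \lor p is false, \neg \Diamond (\neg s \lor p) is false, so (\Box s \lor p) \lor \neg \Diamond (\neg s \lor p) is false.
      At z: \Box s is false, p is false, so \Box s \lor p is false.
      At z: \Diamond (\neg s \lor p) is true, so \neg \Diamond (\neg s \lor p) is false.
Satisfying worlds: {v, w, x, z}

4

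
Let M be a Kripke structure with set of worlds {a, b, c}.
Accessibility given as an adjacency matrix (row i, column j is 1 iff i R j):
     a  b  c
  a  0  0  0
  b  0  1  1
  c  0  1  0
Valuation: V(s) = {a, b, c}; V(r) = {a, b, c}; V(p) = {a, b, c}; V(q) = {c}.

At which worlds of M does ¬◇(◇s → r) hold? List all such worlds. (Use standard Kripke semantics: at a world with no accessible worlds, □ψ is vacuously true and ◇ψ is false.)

a

Let φ = ¬◇(◇s → r). Evaluate φ at each world:
  a (successors ∅): φ is true.
  b (successors {b, c}): φ is false.
  c (successors {b}): φ is false.
For instance, at c:
  At c: ◇(◇s → r) is true, so ¬◇(◇s → r) is false.
    At c: ◇(◇s → r) requires ◇s → r at some successor in {b}.
      ◇s → r holds at b, so ◇(◇s → r) is true at c.
Satisfying worlds: {a}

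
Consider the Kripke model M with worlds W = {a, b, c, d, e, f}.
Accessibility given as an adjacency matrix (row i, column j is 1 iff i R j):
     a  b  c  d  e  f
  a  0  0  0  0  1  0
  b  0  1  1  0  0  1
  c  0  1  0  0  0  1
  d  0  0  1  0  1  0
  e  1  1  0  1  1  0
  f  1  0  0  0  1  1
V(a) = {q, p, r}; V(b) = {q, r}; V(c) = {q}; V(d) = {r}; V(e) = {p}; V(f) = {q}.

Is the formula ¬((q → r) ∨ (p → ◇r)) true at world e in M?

At e: (q → r) ∨ (p → ◇r) is true, so ¬((q → r) ∨ (p → ◇r)) is false.
  At e: q → r is true, p → ◇r is true, so (q → r) ∨ (p → ◇r) is true.
    At e: p is true, ◇r is true, so p → ◇r is true.
      At e: ◇r requires r at some successor in {a, b, d, e}.
        r holds at a, so ◇r is true at e.

No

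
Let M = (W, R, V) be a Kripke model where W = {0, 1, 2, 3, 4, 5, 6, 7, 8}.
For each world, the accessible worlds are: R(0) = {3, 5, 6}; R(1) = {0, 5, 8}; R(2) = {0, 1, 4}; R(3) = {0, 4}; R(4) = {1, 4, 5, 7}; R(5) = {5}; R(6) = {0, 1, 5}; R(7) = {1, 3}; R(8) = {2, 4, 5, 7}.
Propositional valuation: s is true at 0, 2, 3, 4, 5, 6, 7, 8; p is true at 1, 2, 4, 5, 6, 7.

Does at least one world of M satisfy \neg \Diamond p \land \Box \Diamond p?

No

Recall that \Box ψ holds at a world iff ψ holds at every accessible world, and \Diamond ψ holds iff ψ holds at some accessible world.
Let φ = \neg \Diamond p \land \Box \Diamond p. Evaluate φ at each world:
  0 (successors {3, 5, 6}): φ is false.
  1 (successors {0, 5, 8}): φ is false.
  2 (successors {0, 1, 4}): φ is false.
  3 (successors {0, 4}): φ is false.
  4 (successors {1, 4, 5, 7}): φ is false.
  5 (successors {5}): φ is false.
  6 (successors {0, 1, 5}): φ is false.
  7 (successors {1, 3}): φ is false.
  8 (successors {2, 4, 5, 7}): φ is false.
For instance, at 5:
  At 5: \neg \Diamond p is false, \Box \Diamond p is true, so \neg \Diamond p \land \Box \Diamond p is false.
    At 5: \Diamond p is true, so \neg \Diamond p is false.
      At 5: \Diamond p requires p at some successor in {5}.
        p holds at 5, so \Diamond p is true at 5.
    At 5: \Box \Diamond p requires \Diamond p at every successor {5}.
      At 5: \Diamond p is true.
    So \Box \Diamond p is true at 5.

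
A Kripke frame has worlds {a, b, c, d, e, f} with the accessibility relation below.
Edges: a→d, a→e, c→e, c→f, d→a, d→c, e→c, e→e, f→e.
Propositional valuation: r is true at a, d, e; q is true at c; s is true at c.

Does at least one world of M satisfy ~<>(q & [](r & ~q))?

Yes

Let φ = ~<>(q & [](r & ~q)). Evaluate φ at each world:
  a (successors {d, e}): φ is true.
  b (successors ∅): φ is true.
  c (successors {e, f}): φ is true.
  d (successors {a, c}): φ is true.
  e (successors {c, e}): φ is true.
  f (successors {e}): φ is true.
Detail at a (witness):
  At a: <>(q & [](r & ~q)) is false, so ~<>(q & [](r & ~q)) is true.
    At a: <>(q & [](r & ~q)) requires q & [](r & ~q) at some successor in {d, e}.
      At d: q & [](r & ~q) is false.
      At e: q & [](r & ~q) is false.
    So <>(q & [](r & ~q)) is false at a.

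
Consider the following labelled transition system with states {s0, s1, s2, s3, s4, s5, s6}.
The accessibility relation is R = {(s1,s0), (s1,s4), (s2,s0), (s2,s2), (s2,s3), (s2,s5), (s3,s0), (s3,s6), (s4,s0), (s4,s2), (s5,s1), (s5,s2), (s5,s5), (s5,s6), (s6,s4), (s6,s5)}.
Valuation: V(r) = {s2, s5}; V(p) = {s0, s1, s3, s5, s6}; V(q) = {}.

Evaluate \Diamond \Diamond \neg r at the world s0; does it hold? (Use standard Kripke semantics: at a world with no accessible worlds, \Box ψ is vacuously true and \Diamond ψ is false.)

No

At s0: no accessible worlds, so \Diamond \Diamond \neg r is false.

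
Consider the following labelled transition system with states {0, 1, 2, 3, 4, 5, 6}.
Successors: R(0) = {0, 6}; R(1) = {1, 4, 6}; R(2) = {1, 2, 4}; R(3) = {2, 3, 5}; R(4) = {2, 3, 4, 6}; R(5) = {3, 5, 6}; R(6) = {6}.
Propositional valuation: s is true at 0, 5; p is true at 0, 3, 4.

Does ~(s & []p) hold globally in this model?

Yes

Let φ = ~(s & []p). Evaluate φ at each world:
  0 (successors {0, 6}): φ is true.
  1 (successors {1, 4, 6}): φ is true.
  2 (successors {1, 2, 4}): φ is true.
  3 (successors {2, 3, 5}): φ is true.
  4 (successors {2, 3, 4, 6}): φ is true.
  5 (successors {3, 5, 6}): φ is true.
  6 (successors {6}): φ is true.
For instance, at 3:
  At 3: s & []p is false, so ~(s & []p) is true.
    At 3: s is false, []p is false, so s & []p is false.
      At 3: []p requires p at every successor {2, 3, 5}.
        p fails at 2, so []p is false at 3.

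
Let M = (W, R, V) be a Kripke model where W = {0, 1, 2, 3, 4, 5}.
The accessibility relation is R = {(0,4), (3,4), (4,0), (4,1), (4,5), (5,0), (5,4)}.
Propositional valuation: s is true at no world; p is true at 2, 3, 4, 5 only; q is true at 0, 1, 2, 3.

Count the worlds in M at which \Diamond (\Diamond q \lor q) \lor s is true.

4

Let φ = \Diamond (\Diamond q \lor q) \lor s. Evaluate φ at each world:
  0 (successors {4}): φ is true.
  1 (successors ∅): φ is false.
  2 (successors ∅): φ is false.
  3 (successors {4}): φ is true.
  4 (successors {0, 1, 5}): φ is true.
  5 (successors {0, 4}): φ is true.
For instance, at 4:
  At 4: \Diamond (\Diamond q \lor q) is true, s is false, so \Diamond (\Diamond q \lor q) \lor s is true.
    At 4: \Diamond (\Diamond q \lor q) requires \Diamond q \lor q at some successor in {0, 1, 5}.
      \Diamond q \lor q holds at 0, so \Diamond (\Diamond q \lor q) is true at 4.
Satisfying worlds: {0, 3, 4, 5}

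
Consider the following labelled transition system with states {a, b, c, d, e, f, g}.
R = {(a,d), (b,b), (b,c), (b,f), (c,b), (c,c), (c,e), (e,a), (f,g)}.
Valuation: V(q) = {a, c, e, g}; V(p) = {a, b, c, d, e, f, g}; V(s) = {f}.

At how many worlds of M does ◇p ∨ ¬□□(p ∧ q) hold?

Let φ = ◇p ∨ ¬□□(p ∧ q). Evaluate φ at each world:
  a (successors {d}): φ is true.
  b (successors {b, c, f}): φ is true.
  c (successors {b, c, e}): φ is true.
  d (successors ∅): φ is false.
  e (successors {a}): φ is true.
  f (successors {g}): φ is true.
  g (successors ∅): φ is false.
For instance, at b:
  At b: ◇p is true, ¬□□(p ∧ q) is true, so ◇p ∨ ¬□□(p ∧ q) is true.
    At b: ◇p requires p at some successor in {b, c, f}.
      p holds at b, so ◇p is true at b.
    At b: □□(p ∧ q) is false, so ¬□□(p ∧ q) is true.
      At b: □□(p ∧ q) requires □(p ∧ q) at every successor {b, c, f}.
        □(p ∧ q) fails at b, so □□(p ∧ q) is false at b.
Satisfying worlds: {a, b, c, e, f}

5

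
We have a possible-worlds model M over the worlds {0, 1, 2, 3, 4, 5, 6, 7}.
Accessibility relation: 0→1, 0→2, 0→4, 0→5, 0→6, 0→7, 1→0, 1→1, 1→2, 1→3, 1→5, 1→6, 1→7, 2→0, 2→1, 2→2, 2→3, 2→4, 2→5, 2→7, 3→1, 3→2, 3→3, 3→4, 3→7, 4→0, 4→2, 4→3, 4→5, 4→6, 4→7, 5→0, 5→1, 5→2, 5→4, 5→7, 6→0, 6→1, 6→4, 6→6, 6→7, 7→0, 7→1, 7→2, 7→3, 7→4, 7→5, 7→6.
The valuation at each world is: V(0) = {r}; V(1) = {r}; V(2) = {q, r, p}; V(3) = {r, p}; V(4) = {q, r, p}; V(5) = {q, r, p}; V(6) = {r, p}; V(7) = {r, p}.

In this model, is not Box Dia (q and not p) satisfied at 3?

Recall that Box ψ holds at a world iff ψ holds at every accessible world, and Dia ψ holds iff ψ holds at some accessible world.
At 3: Box Dia (q and not p) is false, so not Box Dia (q and not p) is true.
  At 3: Box Dia (q and not p) requires Dia (q and not p) at every successor {1, 2, 3, 4, 7}.
    Dia (q and not p) fails at 1, so Box Dia (q and not p) is false at 3.
      At 1: Dia (q and not p) requires q and not p at some successor in {0, 1, 2, 3, 5, 6, 7}.
        At 0: q and not p is false.
        At 1: q and not p is false.
        At 2: q and not p is false.
        At 3: q and not p is false.
        At 5: q and not p is false.
        At 6: q and not p is false.
        At 7: q and not p is false.
      So Dia (q and not p) is false at 1.

Yes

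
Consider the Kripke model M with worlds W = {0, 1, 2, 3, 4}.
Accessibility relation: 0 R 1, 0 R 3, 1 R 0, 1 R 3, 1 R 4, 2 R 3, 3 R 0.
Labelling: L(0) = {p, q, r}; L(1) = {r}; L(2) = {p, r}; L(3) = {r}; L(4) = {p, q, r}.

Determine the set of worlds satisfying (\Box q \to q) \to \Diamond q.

1, 3

Recall that \Box ψ holds at a world iff ψ holds at every accessible world, and \Diamond ψ holds iff ψ holds at some accessible world.
Let φ = (\Box q \to q) \to \Diamond q. Evaluate φ at each world:
  0 (successors {1, 3}): φ is false.
  1 (successors {0, 3, 4}): φ is true.
  2 (successors {3}): φ is false.
  3 (successors {0}): φ is true.
  4 (successors ∅): φ is false.
For instance, at 3:
  At 3: \Box q \to q is false, \Diamond q is true, so (\Box q \to q) \to \Diamond q is true.
    At 3: \Box q is true, q is false, so \Box q \to q is false.
      At 3: \Box q requires q at every successor {0}.
        At 0: q is true.
      So \Box q is true at 3.
    At 3: \Diamond q requires q at some successor in {0}.
      q holds at 0, so \Diamond q is true at 3.
Satisfying worlds: {1, 3}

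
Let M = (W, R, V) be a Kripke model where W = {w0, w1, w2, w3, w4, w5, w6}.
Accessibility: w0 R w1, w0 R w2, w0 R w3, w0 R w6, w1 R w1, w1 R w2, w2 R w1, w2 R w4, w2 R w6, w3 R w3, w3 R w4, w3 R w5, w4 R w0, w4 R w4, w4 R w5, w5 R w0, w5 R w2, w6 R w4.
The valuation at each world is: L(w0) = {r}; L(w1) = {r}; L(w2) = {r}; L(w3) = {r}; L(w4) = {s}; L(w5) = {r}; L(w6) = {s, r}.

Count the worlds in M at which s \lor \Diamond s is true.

Recall that \Diamond ψ holds at a world iff ψ holds at some accessible world.
Let φ = s \lor \Diamond s. Evaluate φ at each world:
  w0 (successors {w1, w2, w3, w6}): φ is true.
  w1 (successors {w1, w2}): φ is false.
  w2 (successors {w1, w4, w6}): φ is true.
  w3 (successors {w3, w4, w5}): φ is true.
  w4 (successors {w0, w4, w5}): φ is true.
  w5 (successors {w0, w2}): φ is false.
  w6 (successors {w4}): φ is true.
For instance, at w3:
  At w3: s is false, \Diamond s is true, so s \lor \Diamond s is true.
    At w3: \Diamond s requires s at some successor in {w3, w4, w5}.
      s holds at w4, so \Diamond s is true at w3.
Satisfying worlds: {w0, w2, w3, w4, w6}

5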